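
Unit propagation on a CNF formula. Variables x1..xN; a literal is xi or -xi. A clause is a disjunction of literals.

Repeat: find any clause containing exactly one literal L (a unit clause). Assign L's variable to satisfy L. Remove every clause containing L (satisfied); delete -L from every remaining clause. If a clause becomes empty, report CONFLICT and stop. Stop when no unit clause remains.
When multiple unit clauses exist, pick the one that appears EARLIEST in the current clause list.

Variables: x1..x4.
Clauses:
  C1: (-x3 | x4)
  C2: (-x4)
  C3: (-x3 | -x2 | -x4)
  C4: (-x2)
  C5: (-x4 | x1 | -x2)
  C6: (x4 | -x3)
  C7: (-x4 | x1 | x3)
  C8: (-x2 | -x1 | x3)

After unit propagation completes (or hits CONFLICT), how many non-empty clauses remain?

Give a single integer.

unit clause [-4] forces x4=F; simplify:
  drop 4 from [-3, 4] -> [-3]
  drop 4 from [4, -3] -> [-3]
  satisfied 4 clause(s); 4 remain; assigned so far: [4]
unit clause [-3] forces x3=F; simplify:
  drop 3 from [-2, -1, 3] -> [-2, -1]
  satisfied 2 clause(s); 2 remain; assigned so far: [3, 4]
unit clause [-2] forces x2=F; simplify:
  satisfied 2 clause(s); 0 remain; assigned so far: [2, 3, 4]

Answer: 0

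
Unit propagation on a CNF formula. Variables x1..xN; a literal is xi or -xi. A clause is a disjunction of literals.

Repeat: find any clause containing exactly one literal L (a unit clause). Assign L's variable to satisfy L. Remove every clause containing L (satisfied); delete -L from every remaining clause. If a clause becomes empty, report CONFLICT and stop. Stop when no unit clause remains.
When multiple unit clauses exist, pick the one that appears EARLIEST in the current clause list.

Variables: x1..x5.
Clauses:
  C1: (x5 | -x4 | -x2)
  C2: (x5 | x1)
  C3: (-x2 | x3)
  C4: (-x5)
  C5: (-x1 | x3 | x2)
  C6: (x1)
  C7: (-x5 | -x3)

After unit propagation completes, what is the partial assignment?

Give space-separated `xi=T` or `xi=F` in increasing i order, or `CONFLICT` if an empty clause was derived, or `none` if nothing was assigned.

unit clause [-5] forces x5=F; simplify:
  drop 5 from [5, -4, -2] -> [-4, -2]
  drop 5 from [5, 1] -> [1]
  satisfied 2 clause(s); 5 remain; assigned so far: [5]
unit clause [1] forces x1=T; simplify:
  drop -1 from [-1, 3, 2] -> [3, 2]
  satisfied 2 clause(s); 3 remain; assigned so far: [1, 5]

Answer: x1=T x5=F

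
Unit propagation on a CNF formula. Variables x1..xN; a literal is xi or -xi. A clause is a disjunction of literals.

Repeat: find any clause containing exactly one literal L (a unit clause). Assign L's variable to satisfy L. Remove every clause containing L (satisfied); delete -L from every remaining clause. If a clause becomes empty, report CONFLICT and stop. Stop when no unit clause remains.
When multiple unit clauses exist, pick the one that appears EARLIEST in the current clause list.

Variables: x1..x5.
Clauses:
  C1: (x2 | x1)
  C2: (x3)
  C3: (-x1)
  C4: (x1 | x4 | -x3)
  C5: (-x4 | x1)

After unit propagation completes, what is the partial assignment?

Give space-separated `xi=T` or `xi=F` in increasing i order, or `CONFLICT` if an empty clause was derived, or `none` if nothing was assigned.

unit clause [3] forces x3=T; simplify:
  drop -3 from [1, 4, -3] -> [1, 4]
  satisfied 1 clause(s); 4 remain; assigned so far: [3]
unit clause [-1] forces x1=F; simplify:
  drop 1 from [2, 1] -> [2]
  drop 1 from [1, 4] -> [4]
  drop 1 from [-4, 1] -> [-4]
  satisfied 1 clause(s); 3 remain; assigned so far: [1, 3]
unit clause [2] forces x2=T; simplify:
  satisfied 1 clause(s); 2 remain; assigned so far: [1, 2, 3]
unit clause [4] forces x4=T; simplify:
  drop -4 from [-4] -> [] (empty!)
  satisfied 1 clause(s); 1 remain; assigned so far: [1, 2, 3, 4]
CONFLICT (empty clause)

Answer: CONFLICT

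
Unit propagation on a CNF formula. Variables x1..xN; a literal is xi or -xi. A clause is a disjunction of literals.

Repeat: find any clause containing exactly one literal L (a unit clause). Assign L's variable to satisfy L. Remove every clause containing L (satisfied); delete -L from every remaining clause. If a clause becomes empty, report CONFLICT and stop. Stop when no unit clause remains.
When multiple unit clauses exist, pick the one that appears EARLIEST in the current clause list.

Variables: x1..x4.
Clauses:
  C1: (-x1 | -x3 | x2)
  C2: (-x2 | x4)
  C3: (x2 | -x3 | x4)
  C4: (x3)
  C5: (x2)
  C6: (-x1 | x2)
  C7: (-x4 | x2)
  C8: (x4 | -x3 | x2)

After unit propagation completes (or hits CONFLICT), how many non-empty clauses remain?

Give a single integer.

Answer: 0

Derivation:
unit clause [3] forces x3=T; simplify:
  drop -3 from [-1, -3, 2] -> [-1, 2]
  drop -3 from [2, -3, 4] -> [2, 4]
  drop -3 from [4, -3, 2] -> [4, 2]
  satisfied 1 clause(s); 7 remain; assigned so far: [3]
unit clause [2] forces x2=T; simplify:
  drop -2 from [-2, 4] -> [4]
  satisfied 6 clause(s); 1 remain; assigned so far: [2, 3]
unit clause [4] forces x4=T; simplify:
  satisfied 1 clause(s); 0 remain; assigned so far: [2, 3, 4]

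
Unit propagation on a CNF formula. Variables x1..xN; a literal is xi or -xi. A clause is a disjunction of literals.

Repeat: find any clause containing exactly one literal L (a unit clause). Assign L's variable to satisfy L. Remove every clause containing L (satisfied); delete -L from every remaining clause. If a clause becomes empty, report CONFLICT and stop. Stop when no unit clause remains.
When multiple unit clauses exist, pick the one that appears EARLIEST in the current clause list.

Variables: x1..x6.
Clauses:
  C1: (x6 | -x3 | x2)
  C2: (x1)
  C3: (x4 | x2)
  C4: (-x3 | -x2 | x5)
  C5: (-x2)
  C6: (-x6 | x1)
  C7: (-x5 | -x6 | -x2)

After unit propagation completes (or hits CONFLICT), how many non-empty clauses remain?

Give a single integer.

Answer: 1

Derivation:
unit clause [1] forces x1=T; simplify:
  satisfied 2 clause(s); 5 remain; assigned so far: [1]
unit clause [-2] forces x2=F; simplify:
  drop 2 from [6, -3, 2] -> [6, -3]
  drop 2 from [4, 2] -> [4]
  satisfied 3 clause(s); 2 remain; assigned so far: [1, 2]
unit clause [4] forces x4=T; simplify:
  satisfied 1 clause(s); 1 remain; assigned so far: [1, 2, 4]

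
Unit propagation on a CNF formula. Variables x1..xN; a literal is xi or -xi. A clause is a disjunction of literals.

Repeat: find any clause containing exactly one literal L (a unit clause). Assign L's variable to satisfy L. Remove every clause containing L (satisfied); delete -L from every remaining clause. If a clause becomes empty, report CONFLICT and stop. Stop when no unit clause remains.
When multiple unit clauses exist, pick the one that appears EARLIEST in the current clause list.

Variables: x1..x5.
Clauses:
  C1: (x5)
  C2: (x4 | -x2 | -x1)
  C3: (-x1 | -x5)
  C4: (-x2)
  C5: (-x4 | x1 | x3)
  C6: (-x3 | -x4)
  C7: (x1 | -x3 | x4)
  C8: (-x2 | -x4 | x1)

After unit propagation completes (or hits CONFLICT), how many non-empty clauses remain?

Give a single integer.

unit clause [5] forces x5=T; simplify:
  drop -5 from [-1, -5] -> [-1]
  satisfied 1 clause(s); 7 remain; assigned so far: [5]
unit clause [-1] forces x1=F; simplify:
  drop 1 from [-4, 1, 3] -> [-4, 3]
  drop 1 from [1, -3, 4] -> [-3, 4]
  drop 1 from [-2, -4, 1] -> [-2, -4]
  satisfied 2 clause(s); 5 remain; assigned so far: [1, 5]
unit clause [-2] forces x2=F; simplify:
  satisfied 2 clause(s); 3 remain; assigned so far: [1, 2, 5]

Answer: 3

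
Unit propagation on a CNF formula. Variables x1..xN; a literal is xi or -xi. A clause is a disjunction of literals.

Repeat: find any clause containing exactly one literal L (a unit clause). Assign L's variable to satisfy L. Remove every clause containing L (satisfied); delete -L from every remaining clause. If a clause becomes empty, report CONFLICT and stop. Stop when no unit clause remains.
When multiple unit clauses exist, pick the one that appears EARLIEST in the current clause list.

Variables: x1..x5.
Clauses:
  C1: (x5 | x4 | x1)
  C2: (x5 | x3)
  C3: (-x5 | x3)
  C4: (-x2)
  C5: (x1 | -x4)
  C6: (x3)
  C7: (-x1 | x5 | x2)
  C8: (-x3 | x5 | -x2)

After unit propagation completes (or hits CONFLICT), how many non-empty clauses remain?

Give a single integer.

Answer: 3

Derivation:
unit clause [-2] forces x2=F; simplify:
  drop 2 from [-1, 5, 2] -> [-1, 5]
  satisfied 2 clause(s); 6 remain; assigned so far: [2]
unit clause [3] forces x3=T; simplify:
  satisfied 3 clause(s); 3 remain; assigned so far: [2, 3]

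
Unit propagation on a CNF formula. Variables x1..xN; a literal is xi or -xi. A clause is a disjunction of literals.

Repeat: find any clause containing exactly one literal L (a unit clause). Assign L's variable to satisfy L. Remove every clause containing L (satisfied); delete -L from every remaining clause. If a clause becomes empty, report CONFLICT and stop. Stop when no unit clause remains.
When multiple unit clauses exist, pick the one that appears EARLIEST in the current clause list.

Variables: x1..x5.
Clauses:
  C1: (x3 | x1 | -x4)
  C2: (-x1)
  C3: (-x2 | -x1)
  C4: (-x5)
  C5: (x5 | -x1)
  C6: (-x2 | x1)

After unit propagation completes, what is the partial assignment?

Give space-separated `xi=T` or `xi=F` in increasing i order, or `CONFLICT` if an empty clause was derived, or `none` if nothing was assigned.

Answer: x1=F x2=F x5=F

Derivation:
unit clause [-1] forces x1=F; simplify:
  drop 1 from [3, 1, -4] -> [3, -4]
  drop 1 from [-2, 1] -> [-2]
  satisfied 3 clause(s); 3 remain; assigned so far: [1]
unit clause [-5] forces x5=F; simplify:
  satisfied 1 clause(s); 2 remain; assigned so far: [1, 5]
unit clause [-2] forces x2=F; simplify:
  satisfied 1 clause(s); 1 remain; assigned so far: [1, 2, 5]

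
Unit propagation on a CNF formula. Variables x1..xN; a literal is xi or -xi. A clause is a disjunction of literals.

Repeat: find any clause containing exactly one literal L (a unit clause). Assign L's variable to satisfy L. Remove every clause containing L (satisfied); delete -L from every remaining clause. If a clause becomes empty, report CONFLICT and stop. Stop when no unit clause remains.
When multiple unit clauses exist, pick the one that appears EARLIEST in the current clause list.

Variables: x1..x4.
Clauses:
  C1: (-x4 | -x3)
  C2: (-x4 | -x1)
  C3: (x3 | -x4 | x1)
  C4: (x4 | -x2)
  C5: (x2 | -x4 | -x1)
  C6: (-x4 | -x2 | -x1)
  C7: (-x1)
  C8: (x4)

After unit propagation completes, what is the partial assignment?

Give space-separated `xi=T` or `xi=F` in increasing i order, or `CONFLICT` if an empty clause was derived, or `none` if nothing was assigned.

unit clause [-1] forces x1=F; simplify:
  drop 1 from [3, -4, 1] -> [3, -4]
  satisfied 4 clause(s); 4 remain; assigned so far: [1]
unit clause [4] forces x4=T; simplify:
  drop -4 from [-4, -3] -> [-3]
  drop -4 from [3, -4] -> [3]
  satisfied 2 clause(s); 2 remain; assigned so far: [1, 4]
unit clause [-3] forces x3=F; simplify:
  drop 3 from [3] -> [] (empty!)
  satisfied 1 clause(s); 1 remain; assigned so far: [1, 3, 4]
CONFLICT (empty clause)

Answer: CONFLICT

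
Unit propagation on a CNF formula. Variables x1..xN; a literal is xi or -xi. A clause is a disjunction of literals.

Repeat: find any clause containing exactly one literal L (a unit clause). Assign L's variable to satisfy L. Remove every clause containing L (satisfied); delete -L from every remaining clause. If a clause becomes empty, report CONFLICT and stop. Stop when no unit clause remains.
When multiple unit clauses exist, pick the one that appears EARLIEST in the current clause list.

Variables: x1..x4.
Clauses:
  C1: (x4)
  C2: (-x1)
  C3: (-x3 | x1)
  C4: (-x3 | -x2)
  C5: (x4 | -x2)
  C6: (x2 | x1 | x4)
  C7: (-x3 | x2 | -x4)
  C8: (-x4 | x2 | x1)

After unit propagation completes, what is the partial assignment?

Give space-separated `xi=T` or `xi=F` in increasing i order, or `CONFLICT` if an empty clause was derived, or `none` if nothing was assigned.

Answer: x1=F x2=T x3=F x4=T

Derivation:
unit clause [4] forces x4=T; simplify:
  drop -4 from [-3, 2, -4] -> [-3, 2]
  drop -4 from [-4, 2, 1] -> [2, 1]
  satisfied 3 clause(s); 5 remain; assigned so far: [4]
unit clause [-1] forces x1=F; simplify:
  drop 1 from [-3, 1] -> [-3]
  drop 1 from [2, 1] -> [2]
  satisfied 1 clause(s); 4 remain; assigned so far: [1, 4]
unit clause [-3] forces x3=F; simplify:
  satisfied 3 clause(s); 1 remain; assigned so far: [1, 3, 4]
unit clause [2] forces x2=T; simplify:
  satisfied 1 clause(s); 0 remain; assigned so far: [1, 2, 3, 4]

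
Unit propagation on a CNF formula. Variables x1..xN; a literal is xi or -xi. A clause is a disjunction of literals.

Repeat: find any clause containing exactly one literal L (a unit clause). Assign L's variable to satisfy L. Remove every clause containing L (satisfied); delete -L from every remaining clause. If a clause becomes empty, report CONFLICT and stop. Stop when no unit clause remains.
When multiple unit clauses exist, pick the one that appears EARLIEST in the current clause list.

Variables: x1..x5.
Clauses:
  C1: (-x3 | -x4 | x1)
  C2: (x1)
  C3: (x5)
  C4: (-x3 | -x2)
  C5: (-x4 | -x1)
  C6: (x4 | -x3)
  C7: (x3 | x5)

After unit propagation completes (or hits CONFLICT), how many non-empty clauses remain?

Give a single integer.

Answer: 0

Derivation:
unit clause [1] forces x1=T; simplify:
  drop -1 from [-4, -1] -> [-4]
  satisfied 2 clause(s); 5 remain; assigned so far: [1]
unit clause [5] forces x5=T; simplify:
  satisfied 2 clause(s); 3 remain; assigned so far: [1, 5]
unit clause [-4] forces x4=F; simplify:
  drop 4 from [4, -3] -> [-3]
  satisfied 1 clause(s); 2 remain; assigned so far: [1, 4, 5]
unit clause [-3] forces x3=F; simplify:
  satisfied 2 clause(s); 0 remain; assigned so far: [1, 3, 4, 5]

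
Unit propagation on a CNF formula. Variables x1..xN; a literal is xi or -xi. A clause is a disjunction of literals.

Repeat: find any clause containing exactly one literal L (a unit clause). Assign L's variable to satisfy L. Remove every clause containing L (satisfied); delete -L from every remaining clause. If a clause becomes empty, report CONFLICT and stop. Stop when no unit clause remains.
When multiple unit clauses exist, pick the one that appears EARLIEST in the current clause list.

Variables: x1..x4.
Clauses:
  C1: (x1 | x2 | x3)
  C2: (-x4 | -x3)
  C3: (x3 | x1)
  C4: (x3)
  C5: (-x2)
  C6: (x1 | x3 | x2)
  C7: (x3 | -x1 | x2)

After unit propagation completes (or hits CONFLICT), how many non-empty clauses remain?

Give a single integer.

unit clause [3] forces x3=T; simplify:
  drop -3 from [-4, -3] -> [-4]
  satisfied 5 clause(s); 2 remain; assigned so far: [3]
unit clause [-4] forces x4=F; simplify:
  satisfied 1 clause(s); 1 remain; assigned so far: [3, 4]
unit clause [-2] forces x2=F; simplify:
  satisfied 1 clause(s); 0 remain; assigned so far: [2, 3, 4]

Answer: 0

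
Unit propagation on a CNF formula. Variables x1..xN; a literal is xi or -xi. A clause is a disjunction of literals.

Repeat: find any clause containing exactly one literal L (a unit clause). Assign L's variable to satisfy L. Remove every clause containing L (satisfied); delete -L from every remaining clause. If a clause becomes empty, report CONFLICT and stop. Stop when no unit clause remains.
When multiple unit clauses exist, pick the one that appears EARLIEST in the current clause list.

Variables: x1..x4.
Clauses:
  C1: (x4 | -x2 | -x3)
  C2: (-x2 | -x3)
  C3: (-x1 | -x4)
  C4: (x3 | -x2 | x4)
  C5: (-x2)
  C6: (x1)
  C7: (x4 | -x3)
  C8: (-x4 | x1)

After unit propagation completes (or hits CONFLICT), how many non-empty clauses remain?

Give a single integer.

unit clause [-2] forces x2=F; simplify:
  satisfied 4 clause(s); 4 remain; assigned so far: [2]
unit clause [1] forces x1=T; simplify:
  drop -1 from [-1, -4] -> [-4]
  satisfied 2 clause(s); 2 remain; assigned so far: [1, 2]
unit clause [-4] forces x4=F; simplify:
  drop 4 from [4, -3] -> [-3]
  satisfied 1 clause(s); 1 remain; assigned so far: [1, 2, 4]
unit clause [-3] forces x3=F; simplify:
  satisfied 1 clause(s); 0 remain; assigned so far: [1, 2, 3, 4]

Answer: 0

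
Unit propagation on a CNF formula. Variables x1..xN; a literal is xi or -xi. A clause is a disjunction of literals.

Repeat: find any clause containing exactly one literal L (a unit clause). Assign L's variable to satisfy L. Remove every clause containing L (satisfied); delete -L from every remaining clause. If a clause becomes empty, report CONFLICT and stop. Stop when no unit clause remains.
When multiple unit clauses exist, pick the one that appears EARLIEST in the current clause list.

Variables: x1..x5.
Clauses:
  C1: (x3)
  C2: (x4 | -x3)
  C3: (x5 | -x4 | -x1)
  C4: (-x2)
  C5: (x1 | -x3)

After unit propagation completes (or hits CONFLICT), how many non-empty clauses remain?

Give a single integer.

Answer: 0

Derivation:
unit clause [3] forces x3=T; simplify:
  drop -3 from [4, -3] -> [4]
  drop -3 from [1, -3] -> [1]
  satisfied 1 clause(s); 4 remain; assigned so far: [3]
unit clause [4] forces x4=T; simplify:
  drop -4 from [5, -4, -1] -> [5, -1]
  satisfied 1 clause(s); 3 remain; assigned so far: [3, 4]
unit clause [-2] forces x2=F; simplify:
  satisfied 1 clause(s); 2 remain; assigned so far: [2, 3, 4]
unit clause [1] forces x1=T; simplify:
  drop -1 from [5, -1] -> [5]
  satisfied 1 clause(s); 1 remain; assigned so far: [1, 2, 3, 4]
unit clause [5] forces x5=T; simplify:
  satisfied 1 clause(s); 0 remain; assigned so far: [1, 2, 3, 4, 5]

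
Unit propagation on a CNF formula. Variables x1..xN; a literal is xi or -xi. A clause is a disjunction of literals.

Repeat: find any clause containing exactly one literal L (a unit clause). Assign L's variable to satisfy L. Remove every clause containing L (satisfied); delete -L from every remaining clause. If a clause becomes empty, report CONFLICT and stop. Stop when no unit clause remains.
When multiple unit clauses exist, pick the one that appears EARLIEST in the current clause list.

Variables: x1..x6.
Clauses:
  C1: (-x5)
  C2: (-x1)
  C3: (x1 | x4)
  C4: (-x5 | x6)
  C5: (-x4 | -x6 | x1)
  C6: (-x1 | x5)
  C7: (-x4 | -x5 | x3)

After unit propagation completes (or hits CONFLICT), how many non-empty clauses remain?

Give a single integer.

unit clause [-5] forces x5=F; simplify:
  drop 5 from [-1, 5] -> [-1]
  satisfied 3 clause(s); 4 remain; assigned so far: [5]
unit clause [-1] forces x1=F; simplify:
  drop 1 from [1, 4] -> [4]
  drop 1 from [-4, -6, 1] -> [-4, -6]
  satisfied 2 clause(s); 2 remain; assigned so far: [1, 5]
unit clause [4] forces x4=T; simplify:
  drop -4 from [-4, -6] -> [-6]
  satisfied 1 clause(s); 1 remain; assigned so far: [1, 4, 5]
unit clause [-6] forces x6=F; simplify:
  satisfied 1 clause(s); 0 remain; assigned so far: [1, 4, 5, 6]

Answer: 0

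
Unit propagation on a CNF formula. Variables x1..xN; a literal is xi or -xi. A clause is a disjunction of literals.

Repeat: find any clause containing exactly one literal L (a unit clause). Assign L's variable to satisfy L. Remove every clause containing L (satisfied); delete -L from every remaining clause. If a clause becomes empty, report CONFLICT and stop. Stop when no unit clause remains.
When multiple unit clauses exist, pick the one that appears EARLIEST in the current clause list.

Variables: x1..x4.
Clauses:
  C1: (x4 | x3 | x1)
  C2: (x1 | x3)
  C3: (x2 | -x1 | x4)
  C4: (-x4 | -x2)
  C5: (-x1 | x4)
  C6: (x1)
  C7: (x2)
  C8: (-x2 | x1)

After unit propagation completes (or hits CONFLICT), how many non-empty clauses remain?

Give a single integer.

Answer: 0

Derivation:
unit clause [1] forces x1=T; simplify:
  drop -1 from [2, -1, 4] -> [2, 4]
  drop -1 from [-1, 4] -> [4]
  satisfied 4 clause(s); 4 remain; assigned so far: [1]
unit clause [4] forces x4=T; simplify:
  drop -4 from [-4, -2] -> [-2]
  satisfied 2 clause(s); 2 remain; assigned so far: [1, 4]
unit clause [-2] forces x2=F; simplify:
  drop 2 from [2] -> [] (empty!)
  satisfied 1 clause(s); 1 remain; assigned so far: [1, 2, 4]
CONFLICT (empty clause)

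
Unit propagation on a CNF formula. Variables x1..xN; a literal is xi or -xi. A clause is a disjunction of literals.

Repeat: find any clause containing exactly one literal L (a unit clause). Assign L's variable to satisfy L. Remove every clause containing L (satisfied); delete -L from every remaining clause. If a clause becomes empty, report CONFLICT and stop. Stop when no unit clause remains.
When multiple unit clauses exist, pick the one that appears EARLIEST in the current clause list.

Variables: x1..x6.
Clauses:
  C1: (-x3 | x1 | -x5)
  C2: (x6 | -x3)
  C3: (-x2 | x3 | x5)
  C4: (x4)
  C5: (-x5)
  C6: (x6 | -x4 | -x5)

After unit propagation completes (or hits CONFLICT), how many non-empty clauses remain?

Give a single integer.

Answer: 2

Derivation:
unit clause [4] forces x4=T; simplify:
  drop -4 from [6, -4, -5] -> [6, -5]
  satisfied 1 clause(s); 5 remain; assigned so far: [4]
unit clause [-5] forces x5=F; simplify:
  drop 5 from [-2, 3, 5] -> [-2, 3]
  satisfied 3 clause(s); 2 remain; assigned so far: [4, 5]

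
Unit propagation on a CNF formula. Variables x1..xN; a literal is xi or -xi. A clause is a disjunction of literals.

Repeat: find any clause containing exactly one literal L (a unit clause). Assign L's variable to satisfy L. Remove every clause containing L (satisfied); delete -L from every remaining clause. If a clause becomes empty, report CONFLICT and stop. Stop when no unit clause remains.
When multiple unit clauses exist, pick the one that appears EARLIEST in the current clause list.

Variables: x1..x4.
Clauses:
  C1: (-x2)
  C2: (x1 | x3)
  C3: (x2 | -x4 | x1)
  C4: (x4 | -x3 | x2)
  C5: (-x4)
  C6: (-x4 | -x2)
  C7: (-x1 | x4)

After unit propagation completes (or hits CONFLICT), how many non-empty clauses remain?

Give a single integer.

Answer: 0

Derivation:
unit clause [-2] forces x2=F; simplify:
  drop 2 from [2, -4, 1] -> [-4, 1]
  drop 2 from [4, -3, 2] -> [4, -3]
  satisfied 2 clause(s); 5 remain; assigned so far: [2]
unit clause [-4] forces x4=F; simplify:
  drop 4 from [4, -3] -> [-3]
  drop 4 from [-1, 4] -> [-1]
  satisfied 2 clause(s); 3 remain; assigned so far: [2, 4]
unit clause [-3] forces x3=F; simplify:
  drop 3 from [1, 3] -> [1]
  satisfied 1 clause(s); 2 remain; assigned so far: [2, 3, 4]
unit clause [1] forces x1=T; simplify:
  drop -1 from [-1] -> [] (empty!)
  satisfied 1 clause(s); 1 remain; assigned so far: [1, 2, 3, 4]
CONFLICT (empty clause)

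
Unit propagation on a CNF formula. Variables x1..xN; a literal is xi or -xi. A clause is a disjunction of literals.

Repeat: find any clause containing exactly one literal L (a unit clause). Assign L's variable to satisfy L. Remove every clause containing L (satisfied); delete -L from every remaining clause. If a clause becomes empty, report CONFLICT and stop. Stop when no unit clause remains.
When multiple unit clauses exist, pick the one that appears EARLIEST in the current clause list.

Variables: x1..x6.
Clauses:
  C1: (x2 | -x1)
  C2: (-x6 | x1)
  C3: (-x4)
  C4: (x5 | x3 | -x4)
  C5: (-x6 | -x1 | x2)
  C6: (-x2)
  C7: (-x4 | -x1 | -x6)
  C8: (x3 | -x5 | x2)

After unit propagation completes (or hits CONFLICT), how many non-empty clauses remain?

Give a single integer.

Answer: 1

Derivation:
unit clause [-4] forces x4=F; simplify:
  satisfied 3 clause(s); 5 remain; assigned so far: [4]
unit clause [-2] forces x2=F; simplify:
  drop 2 from [2, -1] -> [-1]
  drop 2 from [-6, -1, 2] -> [-6, -1]
  drop 2 from [3, -5, 2] -> [3, -5]
  satisfied 1 clause(s); 4 remain; assigned so far: [2, 4]
unit clause [-1] forces x1=F; simplify:
  drop 1 from [-6, 1] -> [-6]
  satisfied 2 clause(s); 2 remain; assigned so far: [1, 2, 4]
unit clause [-6] forces x6=F; simplify:
  satisfied 1 clause(s); 1 remain; assigned so far: [1, 2, 4, 6]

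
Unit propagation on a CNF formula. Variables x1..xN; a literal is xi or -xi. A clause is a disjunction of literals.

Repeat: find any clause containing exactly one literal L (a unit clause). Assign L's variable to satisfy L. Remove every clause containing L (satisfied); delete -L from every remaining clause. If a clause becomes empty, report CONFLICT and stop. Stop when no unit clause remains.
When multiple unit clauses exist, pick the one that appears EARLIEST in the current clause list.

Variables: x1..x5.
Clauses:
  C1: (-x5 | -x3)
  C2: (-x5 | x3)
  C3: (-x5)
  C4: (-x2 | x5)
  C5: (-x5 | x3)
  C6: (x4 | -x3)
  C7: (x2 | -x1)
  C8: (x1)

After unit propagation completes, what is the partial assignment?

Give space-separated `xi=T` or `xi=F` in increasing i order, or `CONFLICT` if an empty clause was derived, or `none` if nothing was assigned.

unit clause [-5] forces x5=F; simplify:
  drop 5 from [-2, 5] -> [-2]
  satisfied 4 clause(s); 4 remain; assigned so far: [5]
unit clause [-2] forces x2=F; simplify:
  drop 2 from [2, -1] -> [-1]
  satisfied 1 clause(s); 3 remain; assigned so far: [2, 5]
unit clause [-1] forces x1=F; simplify:
  drop 1 from [1] -> [] (empty!)
  satisfied 1 clause(s); 2 remain; assigned so far: [1, 2, 5]
CONFLICT (empty clause)

Answer: CONFLICT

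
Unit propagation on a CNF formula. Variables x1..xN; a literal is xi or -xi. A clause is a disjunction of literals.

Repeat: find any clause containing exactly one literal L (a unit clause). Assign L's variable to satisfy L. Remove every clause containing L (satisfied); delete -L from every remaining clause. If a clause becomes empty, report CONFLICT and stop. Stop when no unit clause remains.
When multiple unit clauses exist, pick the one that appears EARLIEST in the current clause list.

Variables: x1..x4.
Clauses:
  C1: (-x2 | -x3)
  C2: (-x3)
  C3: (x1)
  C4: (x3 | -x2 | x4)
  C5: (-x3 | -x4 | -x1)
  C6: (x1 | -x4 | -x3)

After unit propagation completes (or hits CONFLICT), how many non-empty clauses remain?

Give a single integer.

Answer: 1

Derivation:
unit clause [-3] forces x3=F; simplify:
  drop 3 from [3, -2, 4] -> [-2, 4]
  satisfied 4 clause(s); 2 remain; assigned so far: [3]
unit clause [1] forces x1=T; simplify:
  satisfied 1 clause(s); 1 remain; assigned so far: [1, 3]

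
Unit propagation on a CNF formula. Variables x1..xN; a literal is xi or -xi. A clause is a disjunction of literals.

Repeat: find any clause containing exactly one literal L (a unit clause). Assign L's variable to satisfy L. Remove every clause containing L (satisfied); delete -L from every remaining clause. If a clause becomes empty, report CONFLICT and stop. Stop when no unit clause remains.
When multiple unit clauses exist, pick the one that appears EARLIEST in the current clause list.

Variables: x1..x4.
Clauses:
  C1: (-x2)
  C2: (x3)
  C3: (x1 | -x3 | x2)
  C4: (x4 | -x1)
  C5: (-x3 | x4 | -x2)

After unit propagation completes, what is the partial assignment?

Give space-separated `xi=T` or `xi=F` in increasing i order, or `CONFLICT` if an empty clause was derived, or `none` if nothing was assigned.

unit clause [-2] forces x2=F; simplify:
  drop 2 from [1, -3, 2] -> [1, -3]
  satisfied 2 clause(s); 3 remain; assigned so far: [2]
unit clause [3] forces x3=T; simplify:
  drop -3 from [1, -3] -> [1]
  satisfied 1 clause(s); 2 remain; assigned so far: [2, 3]
unit clause [1] forces x1=T; simplify:
  drop -1 from [4, -1] -> [4]
  satisfied 1 clause(s); 1 remain; assigned so far: [1, 2, 3]
unit clause [4] forces x4=T; simplify:
  satisfied 1 clause(s); 0 remain; assigned so far: [1, 2, 3, 4]

Answer: x1=T x2=F x3=T x4=T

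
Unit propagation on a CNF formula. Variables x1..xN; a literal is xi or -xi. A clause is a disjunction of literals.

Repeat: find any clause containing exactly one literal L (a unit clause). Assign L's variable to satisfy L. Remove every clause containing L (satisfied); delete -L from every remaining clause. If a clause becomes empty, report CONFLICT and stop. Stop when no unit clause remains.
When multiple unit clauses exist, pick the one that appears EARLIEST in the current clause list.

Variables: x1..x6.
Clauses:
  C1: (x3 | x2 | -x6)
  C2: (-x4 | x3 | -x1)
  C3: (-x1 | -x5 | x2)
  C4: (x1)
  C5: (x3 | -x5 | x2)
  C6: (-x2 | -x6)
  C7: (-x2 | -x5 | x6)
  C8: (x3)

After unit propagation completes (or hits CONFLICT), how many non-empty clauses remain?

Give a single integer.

unit clause [1] forces x1=T; simplify:
  drop -1 from [-4, 3, -1] -> [-4, 3]
  drop -1 from [-1, -5, 2] -> [-5, 2]
  satisfied 1 clause(s); 7 remain; assigned so far: [1]
unit clause [3] forces x3=T; simplify:
  satisfied 4 clause(s); 3 remain; assigned so far: [1, 3]

Answer: 3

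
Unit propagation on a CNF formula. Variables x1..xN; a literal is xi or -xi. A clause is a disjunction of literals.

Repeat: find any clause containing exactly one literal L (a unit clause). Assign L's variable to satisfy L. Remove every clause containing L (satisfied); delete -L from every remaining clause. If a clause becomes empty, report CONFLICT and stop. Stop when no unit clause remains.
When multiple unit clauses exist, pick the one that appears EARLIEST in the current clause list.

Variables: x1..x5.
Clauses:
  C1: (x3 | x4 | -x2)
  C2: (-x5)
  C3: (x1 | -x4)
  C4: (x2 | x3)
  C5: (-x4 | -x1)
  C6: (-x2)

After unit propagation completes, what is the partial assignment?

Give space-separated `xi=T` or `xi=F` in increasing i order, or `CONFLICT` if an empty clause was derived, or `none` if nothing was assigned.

unit clause [-5] forces x5=F; simplify:
  satisfied 1 clause(s); 5 remain; assigned so far: [5]
unit clause [-2] forces x2=F; simplify:
  drop 2 from [2, 3] -> [3]
  satisfied 2 clause(s); 3 remain; assigned so far: [2, 5]
unit clause [3] forces x3=T; simplify:
  satisfied 1 clause(s); 2 remain; assigned so far: [2, 3, 5]

Answer: x2=F x3=T x5=F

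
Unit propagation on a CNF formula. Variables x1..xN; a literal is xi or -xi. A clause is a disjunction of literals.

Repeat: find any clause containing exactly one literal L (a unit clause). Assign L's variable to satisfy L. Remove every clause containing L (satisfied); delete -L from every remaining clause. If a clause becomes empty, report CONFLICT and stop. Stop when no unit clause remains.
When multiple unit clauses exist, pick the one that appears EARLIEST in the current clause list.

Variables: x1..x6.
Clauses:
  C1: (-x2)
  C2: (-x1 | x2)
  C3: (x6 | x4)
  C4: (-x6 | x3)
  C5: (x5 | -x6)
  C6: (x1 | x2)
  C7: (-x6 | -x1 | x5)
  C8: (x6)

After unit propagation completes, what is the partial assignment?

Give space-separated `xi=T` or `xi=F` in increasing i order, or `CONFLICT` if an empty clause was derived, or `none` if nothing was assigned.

Answer: CONFLICT

Derivation:
unit clause [-2] forces x2=F; simplify:
  drop 2 from [-1, 2] -> [-1]
  drop 2 from [1, 2] -> [1]
  satisfied 1 clause(s); 7 remain; assigned so far: [2]
unit clause [-1] forces x1=F; simplify:
  drop 1 from [1] -> [] (empty!)
  satisfied 2 clause(s); 5 remain; assigned so far: [1, 2]
CONFLICT (empty clause)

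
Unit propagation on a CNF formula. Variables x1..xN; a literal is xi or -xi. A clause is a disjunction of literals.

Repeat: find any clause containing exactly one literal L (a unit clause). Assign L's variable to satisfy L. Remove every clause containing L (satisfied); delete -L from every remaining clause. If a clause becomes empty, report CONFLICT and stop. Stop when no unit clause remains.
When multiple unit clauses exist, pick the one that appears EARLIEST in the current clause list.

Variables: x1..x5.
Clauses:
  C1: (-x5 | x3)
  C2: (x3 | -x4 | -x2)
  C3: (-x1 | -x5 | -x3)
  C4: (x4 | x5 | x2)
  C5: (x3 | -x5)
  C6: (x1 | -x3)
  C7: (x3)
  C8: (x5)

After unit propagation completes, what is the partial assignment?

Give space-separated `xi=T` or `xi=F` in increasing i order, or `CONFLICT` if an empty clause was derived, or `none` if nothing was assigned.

unit clause [3] forces x3=T; simplify:
  drop -3 from [-1, -5, -3] -> [-1, -5]
  drop -3 from [1, -3] -> [1]
  satisfied 4 clause(s); 4 remain; assigned so far: [3]
unit clause [1] forces x1=T; simplify:
  drop -1 from [-1, -5] -> [-5]
  satisfied 1 clause(s); 3 remain; assigned so far: [1, 3]
unit clause [-5] forces x5=F; simplify:
  drop 5 from [4, 5, 2] -> [4, 2]
  drop 5 from [5] -> [] (empty!)
  satisfied 1 clause(s); 2 remain; assigned so far: [1, 3, 5]
CONFLICT (empty clause)

Answer: CONFLICT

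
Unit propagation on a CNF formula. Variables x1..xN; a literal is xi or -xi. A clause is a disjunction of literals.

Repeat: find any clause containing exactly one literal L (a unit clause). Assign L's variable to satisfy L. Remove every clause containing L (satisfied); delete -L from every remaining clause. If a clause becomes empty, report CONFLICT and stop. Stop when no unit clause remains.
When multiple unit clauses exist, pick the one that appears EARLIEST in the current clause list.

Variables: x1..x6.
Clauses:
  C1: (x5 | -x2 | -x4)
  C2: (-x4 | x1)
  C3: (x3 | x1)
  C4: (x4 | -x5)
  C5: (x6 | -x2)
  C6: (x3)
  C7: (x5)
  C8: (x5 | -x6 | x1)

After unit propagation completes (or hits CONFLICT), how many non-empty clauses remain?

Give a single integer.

unit clause [3] forces x3=T; simplify:
  satisfied 2 clause(s); 6 remain; assigned so far: [3]
unit clause [5] forces x5=T; simplify:
  drop -5 from [4, -5] -> [4]
  satisfied 3 clause(s); 3 remain; assigned so far: [3, 5]
unit clause [4] forces x4=T; simplify:
  drop -4 from [-4, 1] -> [1]
  satisfied 1 clause(s); 2 remain; assigned so far: [3, 4, 5]
unit clause [1] forces x1=T; simplify:
  satisfied 1 clause(s); 1 remain; assigned so far: [1, 3, 4, 5]

Answer: 1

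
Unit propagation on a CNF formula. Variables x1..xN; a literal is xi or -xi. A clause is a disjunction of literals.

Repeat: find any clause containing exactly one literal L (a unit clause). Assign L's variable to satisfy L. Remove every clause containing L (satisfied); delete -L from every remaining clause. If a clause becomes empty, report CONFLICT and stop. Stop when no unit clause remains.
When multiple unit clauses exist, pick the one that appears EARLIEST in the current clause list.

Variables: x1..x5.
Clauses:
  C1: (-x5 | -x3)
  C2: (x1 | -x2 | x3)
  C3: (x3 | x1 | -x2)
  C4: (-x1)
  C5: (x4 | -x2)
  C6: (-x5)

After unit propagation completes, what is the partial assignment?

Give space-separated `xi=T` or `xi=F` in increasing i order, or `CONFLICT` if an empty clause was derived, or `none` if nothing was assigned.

Answer: x1=F x5=F

Derivation:
unit clause [-1] forces x1=F; simplify:
  drop 1 from [1, -2, 3] -> [-2, 3]
  drop 1 from [3, 1, -2] -> [3, -2]
  satisfied 1 clause(s); 5 remain; assigned so far: [1]
unit clause [-5] forces x5=F; simplify:
  satisfied 2 clause(s); 3 remain; assigned so far: [1, 5]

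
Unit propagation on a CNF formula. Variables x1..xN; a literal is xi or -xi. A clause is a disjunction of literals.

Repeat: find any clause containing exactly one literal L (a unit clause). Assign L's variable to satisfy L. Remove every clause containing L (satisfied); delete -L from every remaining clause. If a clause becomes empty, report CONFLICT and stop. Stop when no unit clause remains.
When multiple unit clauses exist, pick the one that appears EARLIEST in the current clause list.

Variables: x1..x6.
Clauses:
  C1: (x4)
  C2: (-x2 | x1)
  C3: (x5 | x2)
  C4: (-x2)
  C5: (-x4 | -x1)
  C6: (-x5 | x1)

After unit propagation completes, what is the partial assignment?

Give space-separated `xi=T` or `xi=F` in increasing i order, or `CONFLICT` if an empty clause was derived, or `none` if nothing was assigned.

Answer: CONFLICT

Derivation:
unit clause [4] forces x4=T; simplify:
  drop -4 from [-4, -1] -> [-1]
  satisfied 1 clause(s); 5 remain; assigned so far: [4]
unit clause [-2] forces x2=F; simplify:
  drop 2 from [5, 2] -> [5]
  satisfied 2 clause(s); 3 remain; assigned so far: [2, 4]
unit clause [5] forces x5=T; simplify:
  drop -5 from [-5, 1] -> [1]
  satisfied 1 clause(s); 2 remain; assigned so far: [2, 4, 5]
unit clause [-1] forces x1=F; simplify:
  drop 1 from [1] -> [] (empty!)
  satisfied 1 clause(s); 1 remain; assigned so far: [1, 2, 4, 5]
CONFLICT (empty clause)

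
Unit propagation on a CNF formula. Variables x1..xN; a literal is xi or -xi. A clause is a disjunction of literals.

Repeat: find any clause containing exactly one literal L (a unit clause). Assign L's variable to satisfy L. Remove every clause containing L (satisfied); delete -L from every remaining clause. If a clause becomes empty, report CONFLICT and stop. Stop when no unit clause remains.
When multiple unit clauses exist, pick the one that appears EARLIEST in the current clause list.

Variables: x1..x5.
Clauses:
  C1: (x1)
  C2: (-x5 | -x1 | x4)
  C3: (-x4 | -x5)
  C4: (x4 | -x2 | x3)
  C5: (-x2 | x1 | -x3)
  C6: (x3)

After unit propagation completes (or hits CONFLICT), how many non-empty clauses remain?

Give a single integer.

unit clause [1] forces x1=T; simplify:
  drop -1 from [-5, -1, 4] -> [-5, 4]
  satisfied 2 clause(s); 4 remain; assigned so far: [1]
unit clause [3] forces x3=T; simplify:
  satisfied 2 clause(s); 2 remain; assigned so far: [1, 3]

Answer: 2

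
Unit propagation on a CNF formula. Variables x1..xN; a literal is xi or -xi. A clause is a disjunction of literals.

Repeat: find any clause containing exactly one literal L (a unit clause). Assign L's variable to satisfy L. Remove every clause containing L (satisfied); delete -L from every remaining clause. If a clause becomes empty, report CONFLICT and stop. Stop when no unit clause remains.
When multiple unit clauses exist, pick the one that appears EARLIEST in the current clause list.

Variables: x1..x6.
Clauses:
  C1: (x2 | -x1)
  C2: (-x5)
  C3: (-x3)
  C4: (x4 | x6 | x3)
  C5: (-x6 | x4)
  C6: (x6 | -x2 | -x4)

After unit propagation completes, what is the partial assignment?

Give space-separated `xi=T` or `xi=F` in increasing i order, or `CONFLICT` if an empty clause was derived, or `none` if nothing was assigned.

unit clause [-5] forces x5=F; simplify:
  satisfied 1 clause(s); 5 remain; assigned so far: [5]
unit clause [-3] forces x3=F; simplify:
  drop 3 from [4, 6, 3] -> [4, 6]
  satisfied 1 clause(s); 4 remain; assigned so far: [3, 5]

Answer: x3=F x5=F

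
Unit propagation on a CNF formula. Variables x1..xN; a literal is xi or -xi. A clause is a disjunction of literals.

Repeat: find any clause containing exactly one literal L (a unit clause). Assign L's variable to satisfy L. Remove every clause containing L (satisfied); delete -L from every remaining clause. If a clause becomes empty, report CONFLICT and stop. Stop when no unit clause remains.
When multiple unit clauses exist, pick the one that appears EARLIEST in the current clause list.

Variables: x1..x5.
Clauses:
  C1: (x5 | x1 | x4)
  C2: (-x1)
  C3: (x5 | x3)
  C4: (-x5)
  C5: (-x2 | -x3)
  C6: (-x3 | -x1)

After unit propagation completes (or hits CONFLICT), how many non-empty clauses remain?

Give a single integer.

Answer: 0

Derivation:
unit clause [-1] forces x1=F; simplify:
  drop 1 from [5, 1, 4] -> [5, 4]
  satisfied 2 clause(s); 4 remain; assigned so far: [1]
unit clause [-5] forces x5=F; simplify:
  drop 5 from [5, 4] -> [4]
  drop 5 from [5, 3] -> [3]
  satisfied 1 clause(s); 3 remain; assigned so far: [1, 5]
unit clause [4] forces x4=T; simplify:
  satisfied 1 clause(s); 2 remain; assigned so far: [1, 4, 5]
unit clause [3] forces x3=T; simplify:
  drop -3 from [-2, -3] -> [-2]
  satisfied 1 clause(s); 1 remain; assigned so far: [1, 3, 4, 5]
unit clause [-2] forces x2=F; simplify:
  satisfied 1 clause(s); 0 remain; assigned so far: [1, 2, 3, 4, 5]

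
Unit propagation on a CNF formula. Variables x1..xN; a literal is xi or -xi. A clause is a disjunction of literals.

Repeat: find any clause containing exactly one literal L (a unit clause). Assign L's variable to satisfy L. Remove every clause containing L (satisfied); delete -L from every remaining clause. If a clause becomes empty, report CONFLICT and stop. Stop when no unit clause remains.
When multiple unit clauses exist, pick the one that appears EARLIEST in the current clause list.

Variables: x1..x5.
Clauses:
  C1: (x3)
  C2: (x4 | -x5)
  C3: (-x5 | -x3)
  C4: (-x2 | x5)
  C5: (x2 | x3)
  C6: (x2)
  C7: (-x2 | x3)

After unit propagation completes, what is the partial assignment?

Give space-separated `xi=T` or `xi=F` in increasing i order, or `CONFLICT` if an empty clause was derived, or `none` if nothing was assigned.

Answer: CONFLICT

Derivation:
unit clause [3] forces x3=T; simplify:
  drop -3 from [-5, -3] -> [-5]
  satisfied 3 clause(s); 4 remain; assigned so far: [3]
unit clause [-5] forces x5=F; simplify:
  drop 5 from [-2, 5] -> [-2]
  satisfied 2 clause(s); 2 remain; assigned so far: [3, 5]
unit clause [-2] forces x2=F; simplify:
  drop 2 from [2] -> [] (empty!)
  satisfied 1 clause(s); 1 remain; assigned so far: [2, 3, 5]
CONFLICT (empty clause)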